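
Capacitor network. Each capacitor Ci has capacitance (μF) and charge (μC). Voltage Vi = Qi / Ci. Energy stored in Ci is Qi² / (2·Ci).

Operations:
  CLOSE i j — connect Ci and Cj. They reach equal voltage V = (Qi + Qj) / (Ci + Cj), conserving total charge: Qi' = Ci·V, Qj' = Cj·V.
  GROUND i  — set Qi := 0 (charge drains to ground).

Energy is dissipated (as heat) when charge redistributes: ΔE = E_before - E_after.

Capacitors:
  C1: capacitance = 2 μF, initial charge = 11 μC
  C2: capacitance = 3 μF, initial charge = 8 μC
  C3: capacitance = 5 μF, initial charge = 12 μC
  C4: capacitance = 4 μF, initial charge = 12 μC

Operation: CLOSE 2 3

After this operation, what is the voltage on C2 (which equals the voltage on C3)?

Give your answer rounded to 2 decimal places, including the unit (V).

Initial: C1(2μF, Q=11μC, V=5.50V), C2(3μF, Q=8μC, V=2.67V), C3(5μF, Q=12μC, V=2.40V), C4(4μF, Q=12μC, V=3.00V)
Op 1: CLOSE 2-3: Q_total=20.00, C_total=8.00, V=2.50; Q2=7.50, Q3=12.50; dissipated=0.067

Answer: 2.50 V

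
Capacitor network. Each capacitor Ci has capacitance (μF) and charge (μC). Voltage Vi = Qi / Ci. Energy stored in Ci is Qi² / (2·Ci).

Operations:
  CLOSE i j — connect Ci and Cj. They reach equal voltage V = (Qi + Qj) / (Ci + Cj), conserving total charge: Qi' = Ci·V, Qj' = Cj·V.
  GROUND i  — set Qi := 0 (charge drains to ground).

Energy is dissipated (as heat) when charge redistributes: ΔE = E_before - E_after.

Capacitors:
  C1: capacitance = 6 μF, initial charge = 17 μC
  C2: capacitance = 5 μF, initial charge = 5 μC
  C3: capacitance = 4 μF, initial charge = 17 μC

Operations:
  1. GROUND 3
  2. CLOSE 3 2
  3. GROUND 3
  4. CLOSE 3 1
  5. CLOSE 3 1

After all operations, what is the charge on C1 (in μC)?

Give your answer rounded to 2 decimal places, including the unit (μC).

Initial: C1(6μF, Q=17μC, V=2.83V), C2(5μF, Q=5μC, V=1.00V), C3(4μF, Q=17μC, V=4.25V)
Op 1: GROUND 3: Q3=0; energy lost=36.125
Op 2: CLOSE 3-2: Q_total=5.00, C_total=9.00, V=0.56; Q3=2.22, Q2=2.78; dissipated=1.111
Op 3: GROUND 3: Q3=0; energy lost=0.617
Op 4: CLOSE 3-1: Q_total=17.00, C_total=10.00, V=1.70; Q3=6.80, Q1=10.20; dissipated=9.633
Op 5: CLOSE 3-1: Q_total=17.00, C_total=10.00, V=1.70; Q3=6.80, Q1=10.20; dissipated=0.000
Final charges: Q1=10.20, Q2=2.78, Q3=6.80

Answer: 10.20 μC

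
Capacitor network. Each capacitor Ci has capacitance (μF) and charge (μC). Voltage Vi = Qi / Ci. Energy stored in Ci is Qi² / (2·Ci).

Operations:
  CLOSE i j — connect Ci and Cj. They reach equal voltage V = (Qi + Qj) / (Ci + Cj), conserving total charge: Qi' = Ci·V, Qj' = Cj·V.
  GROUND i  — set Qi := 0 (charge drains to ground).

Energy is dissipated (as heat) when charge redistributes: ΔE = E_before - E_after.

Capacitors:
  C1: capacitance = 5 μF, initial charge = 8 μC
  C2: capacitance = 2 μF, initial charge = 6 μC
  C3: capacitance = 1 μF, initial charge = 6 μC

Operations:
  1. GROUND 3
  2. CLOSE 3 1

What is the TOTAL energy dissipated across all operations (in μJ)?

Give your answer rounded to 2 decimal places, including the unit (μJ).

Answer: 19.07 μJ

Derivation:
Initial: C1(5μF, Q=8μC, V=1.60V), C2(2μF, Q=6μC, V=3.00V), C3(1μF, Q=6μC, V=6.00V)
Op 1: GROUND 3: Q3=0; energy lost=18.000
Op 2: CLOSE 3-1: Q_total=8.00, C_total=6.00, V=1.33; Q3=1.33, Q1=6.67; dissipated=1.067
Total dissipated: 19.067 μJ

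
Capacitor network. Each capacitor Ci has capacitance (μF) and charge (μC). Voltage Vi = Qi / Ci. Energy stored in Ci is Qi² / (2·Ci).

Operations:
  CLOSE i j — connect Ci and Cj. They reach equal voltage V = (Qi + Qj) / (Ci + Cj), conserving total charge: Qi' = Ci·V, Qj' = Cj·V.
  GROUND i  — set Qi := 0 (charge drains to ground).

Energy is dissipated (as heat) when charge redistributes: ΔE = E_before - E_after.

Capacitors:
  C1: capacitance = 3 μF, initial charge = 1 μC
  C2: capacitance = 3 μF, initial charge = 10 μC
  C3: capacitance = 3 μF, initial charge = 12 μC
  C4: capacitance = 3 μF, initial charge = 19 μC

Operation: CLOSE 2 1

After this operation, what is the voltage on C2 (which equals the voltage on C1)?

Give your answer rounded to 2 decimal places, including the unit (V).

Initial: C1(3μF, Q=1μC, V=0.33V), C2(3μF, Q=10μC, V=3.33V), C3(3μF, Q=12μC, V=4.00V), C4(3μF, Q=19μC, V=6.33V)
Op 1: CLOSE 2-1: Q_total=11.00, C_total=6.00, V=1.83; Q2=5.50, Q1=5.50; dissipated=6.750

Answer: 1.83 V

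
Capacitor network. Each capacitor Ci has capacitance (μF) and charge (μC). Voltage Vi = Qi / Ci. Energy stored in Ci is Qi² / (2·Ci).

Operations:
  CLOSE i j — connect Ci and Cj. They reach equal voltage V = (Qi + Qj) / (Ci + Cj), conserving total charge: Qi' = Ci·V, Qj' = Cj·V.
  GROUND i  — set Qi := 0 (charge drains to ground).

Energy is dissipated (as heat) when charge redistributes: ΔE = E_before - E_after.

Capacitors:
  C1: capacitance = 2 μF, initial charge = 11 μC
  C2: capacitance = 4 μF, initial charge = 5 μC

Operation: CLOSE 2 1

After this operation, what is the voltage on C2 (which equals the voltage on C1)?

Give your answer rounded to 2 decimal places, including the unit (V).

Answer: 2.67 V

Derivation:
Initial: C1(2μF, Q=11μC, V=5.50V), C2(4μF, Q=5μC, V=1.25V)
Op 1: CLOSE 2-1: Q_total=16.00, C_total=6.00, V=2.67; Q2=10.67, Q1=5.33; dissipated=12.042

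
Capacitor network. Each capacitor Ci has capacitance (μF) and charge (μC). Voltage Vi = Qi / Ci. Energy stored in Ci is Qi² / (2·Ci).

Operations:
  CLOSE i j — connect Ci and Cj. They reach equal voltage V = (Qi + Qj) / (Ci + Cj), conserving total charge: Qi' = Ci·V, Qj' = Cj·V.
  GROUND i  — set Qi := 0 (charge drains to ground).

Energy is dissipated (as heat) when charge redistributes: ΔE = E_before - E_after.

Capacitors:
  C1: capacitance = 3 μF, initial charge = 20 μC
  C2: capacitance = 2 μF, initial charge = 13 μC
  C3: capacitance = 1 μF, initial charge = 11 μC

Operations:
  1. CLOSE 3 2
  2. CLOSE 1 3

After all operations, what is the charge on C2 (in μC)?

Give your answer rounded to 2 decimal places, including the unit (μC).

Answer: 16.00 μC

Derivation:
Initial: C1(3μF, Q=20μC, V=6.67V), C2(2μF, Q=13μC, V=6.50V), C3(1μF, Q=11μC, V=11.00V)
Op 1: CLOSE 3-2: Q_total=24.00, C_total=3.00, V=8.00; Q3=8.00, Q2=16.00; dissipated=6.750
Op 2: CLOSE 1-3: Q_total=28.00, C_total=4.00, V=7.00; Q1=21.00, Q3=7.00; dissipated=0.667
Final charges: Q1=21.00, Q2=16.00, Q3=7.00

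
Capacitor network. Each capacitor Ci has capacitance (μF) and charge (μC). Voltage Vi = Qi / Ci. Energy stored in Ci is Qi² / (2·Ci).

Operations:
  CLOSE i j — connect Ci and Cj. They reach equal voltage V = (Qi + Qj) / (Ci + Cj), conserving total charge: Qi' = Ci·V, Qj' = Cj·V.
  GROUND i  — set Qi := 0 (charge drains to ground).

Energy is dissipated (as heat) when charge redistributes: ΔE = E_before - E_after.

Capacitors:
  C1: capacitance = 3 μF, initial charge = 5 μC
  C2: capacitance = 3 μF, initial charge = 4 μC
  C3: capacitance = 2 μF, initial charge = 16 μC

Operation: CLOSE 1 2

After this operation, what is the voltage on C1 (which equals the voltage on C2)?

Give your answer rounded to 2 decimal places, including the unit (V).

Answer: 1.50 V

Derivation:
Initial: C1(3μF, Q=5μC, V=1.67V), C2(3μF, Q=4μC, V=1.33V), C3(2μF, Q=16μC, V=8.00V)
Op 1: CLOSE 1-2: Q_total=9.00, C_total=6.00, V=1.50; Q1=4.50, Q2=4.50; dissipated=0.083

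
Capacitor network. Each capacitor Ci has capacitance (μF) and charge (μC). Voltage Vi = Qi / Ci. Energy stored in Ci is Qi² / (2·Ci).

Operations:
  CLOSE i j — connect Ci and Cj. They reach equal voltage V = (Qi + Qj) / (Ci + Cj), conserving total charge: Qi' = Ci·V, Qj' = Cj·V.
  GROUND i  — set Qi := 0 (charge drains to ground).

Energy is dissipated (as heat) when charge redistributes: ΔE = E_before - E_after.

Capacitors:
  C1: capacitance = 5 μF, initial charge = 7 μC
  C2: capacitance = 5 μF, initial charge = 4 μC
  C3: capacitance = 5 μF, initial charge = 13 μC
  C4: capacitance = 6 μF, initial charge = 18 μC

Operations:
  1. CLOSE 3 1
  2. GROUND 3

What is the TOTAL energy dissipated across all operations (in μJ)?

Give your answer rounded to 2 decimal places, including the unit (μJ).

Initial: C1(5μF, Q=7μC, V=1.40V), C2(5μF, Q=4μC, V=0.80V), C3(5μF, Q=13μC, V=2.60V), C4(6μF, Q=18μC, V=3.00V)
Op 1: CLOSE 3-1: Q_total=20.00, C_total=10.00, V=2.00; Q3=10.00, Q1=10.00; dissipated=1.800
Op 2: GROUND 3: Q3=0; energy lost=10.000
Total dissipated: 11.800 μJ

Answer: 11.80 μJ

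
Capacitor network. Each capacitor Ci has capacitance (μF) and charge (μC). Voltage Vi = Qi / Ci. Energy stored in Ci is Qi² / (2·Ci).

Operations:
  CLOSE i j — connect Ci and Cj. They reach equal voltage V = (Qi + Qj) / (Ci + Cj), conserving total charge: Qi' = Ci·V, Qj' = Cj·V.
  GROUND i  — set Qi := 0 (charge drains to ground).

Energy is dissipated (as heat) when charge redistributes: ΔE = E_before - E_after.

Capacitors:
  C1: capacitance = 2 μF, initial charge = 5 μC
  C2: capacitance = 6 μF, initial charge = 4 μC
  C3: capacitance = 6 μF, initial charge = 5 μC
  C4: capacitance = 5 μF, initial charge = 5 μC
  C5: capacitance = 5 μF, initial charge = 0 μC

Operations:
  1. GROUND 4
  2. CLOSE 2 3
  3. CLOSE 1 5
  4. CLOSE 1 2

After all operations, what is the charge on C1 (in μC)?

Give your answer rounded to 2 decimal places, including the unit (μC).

Initial: C1(2μF, Q=5μC, V=2.50V), C2(6μF, Q=4μC, V=0.67V), C3(6μF, Q=5μC, V=0.83V), C4(5μF, Q=5μC, V=1.00V), C5(5μF, Q=0μC, V=0.00V)
Op 1: GROUND 4: Q4=0; energy lost=2.500
Op 2: CLOSE 2-3: Q_total=9.00, C_total=12.00, V=0.75; Q2=4.50, Q3=4.50; dissipated=0.042
Op 3: CLOSE 1-5: Q_total=5.00, C_total=7.00, V=0.71; Q1=1.43, Q5=3.57; dissipated=4.464
Op 4: CLOSE 1-2: Q_total=5.93, C_total=8.00, V=0.74; Q1=1.48, Q2=4.45; dissipated=0.001
Final charges: Q1=1.48, Q2=4.45, Q3=4.50, Q4=0.00, Q5=3.57

Answer: 1.48 μC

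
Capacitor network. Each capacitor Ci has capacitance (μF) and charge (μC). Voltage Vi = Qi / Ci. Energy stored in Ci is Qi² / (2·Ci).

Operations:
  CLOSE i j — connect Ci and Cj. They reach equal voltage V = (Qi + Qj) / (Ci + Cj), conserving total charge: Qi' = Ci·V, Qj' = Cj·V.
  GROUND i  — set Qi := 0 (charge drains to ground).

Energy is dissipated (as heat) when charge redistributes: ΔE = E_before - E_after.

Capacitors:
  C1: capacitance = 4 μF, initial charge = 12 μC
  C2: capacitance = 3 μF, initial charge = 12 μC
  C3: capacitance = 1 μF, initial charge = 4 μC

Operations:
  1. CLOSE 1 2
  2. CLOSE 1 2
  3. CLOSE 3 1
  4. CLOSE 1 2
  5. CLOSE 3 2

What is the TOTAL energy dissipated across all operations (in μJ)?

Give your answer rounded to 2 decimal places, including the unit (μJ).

Initial: C1(4μF, Q=12μC, V=3.00V), C2(3μF, Q=12μC, V=4.00V), C3(1μF, Q=4μC, V=4.00V)
Op 1: CLOSE 1-2: Q_total=24.00, C_total=7.00, V=3.43; Q1=13.71, Q2=10.29; dissipated=0.857
Op 2: CLOSE 1-2: Q_total=24.00, C_total=7.00, V=3.43; Q1=13.71, Q2=10.29; dissipated=0.000
Op 3: CLOSE 3-1: Q_total=17.71, C_total=5.00, V=3.54; Q3=3.54, Q1=14.17; dissipated=0.131
Op 4: CLOSE 1-2: Q_total=24.46, C_total=7.00, V=3.49; Q1=13.98, Q2=10.48; dissipated=0.011
Op 5: CLOSE 3-2: Q_total=14.02, C_total=4.00, V=3.51; Q3=3.51, Q2=10.52; dissipated=0.001
Total dissipated: 1.000 μJ

Answer: 1.00 μJ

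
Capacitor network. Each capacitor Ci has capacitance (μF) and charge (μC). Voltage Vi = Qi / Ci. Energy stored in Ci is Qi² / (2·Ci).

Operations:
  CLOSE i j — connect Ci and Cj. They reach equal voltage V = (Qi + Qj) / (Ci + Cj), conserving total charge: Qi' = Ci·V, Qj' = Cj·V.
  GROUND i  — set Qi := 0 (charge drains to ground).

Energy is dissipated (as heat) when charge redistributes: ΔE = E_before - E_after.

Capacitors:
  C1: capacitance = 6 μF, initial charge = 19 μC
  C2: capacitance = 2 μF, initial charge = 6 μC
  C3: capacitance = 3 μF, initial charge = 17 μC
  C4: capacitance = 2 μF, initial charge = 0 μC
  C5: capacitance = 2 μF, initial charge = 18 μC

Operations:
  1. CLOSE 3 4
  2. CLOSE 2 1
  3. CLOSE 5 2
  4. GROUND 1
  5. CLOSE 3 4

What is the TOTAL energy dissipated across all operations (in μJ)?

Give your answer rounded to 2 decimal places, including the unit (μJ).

Initial: C1(6μF, Q=19μC, V=3.17V), C2(2μF, Q=6μC, V=3.00V), C3(3μF, Q=17μC, V=5.67V), C4(2μF, Q=0μC, V=0.00V), C5(2μF, Q=18μC, V=9.00V)
Op 1: CLOSE 3-4: Q_total=17.00, C_total=5.00, V=3.40; Q3=10.20, Q4=6.80; dissipated=19.267
Op 2: CLOSE 2-1: Q_total=25.00, C_total=8.00, V=3.12; Q2=6.25, Q1=18.75; dissipated=0.021
Op 3: CLOSE 5-2: Q_total=24.25, C_total=4.00, V=6.06; Q5=12.12, Q2=12.12; dissipated=17.258
Op 4: GROUND 1: Q1=0; energy lost=29.297
Op 5: CLOSE 3-4: Q_total=17.00, C_total=5.00, V=3.40; Q3=10.20, Q4=6.80; dissipated=0.000
Total dissipated: 65.842 μJ

Answer: 65.84 μJ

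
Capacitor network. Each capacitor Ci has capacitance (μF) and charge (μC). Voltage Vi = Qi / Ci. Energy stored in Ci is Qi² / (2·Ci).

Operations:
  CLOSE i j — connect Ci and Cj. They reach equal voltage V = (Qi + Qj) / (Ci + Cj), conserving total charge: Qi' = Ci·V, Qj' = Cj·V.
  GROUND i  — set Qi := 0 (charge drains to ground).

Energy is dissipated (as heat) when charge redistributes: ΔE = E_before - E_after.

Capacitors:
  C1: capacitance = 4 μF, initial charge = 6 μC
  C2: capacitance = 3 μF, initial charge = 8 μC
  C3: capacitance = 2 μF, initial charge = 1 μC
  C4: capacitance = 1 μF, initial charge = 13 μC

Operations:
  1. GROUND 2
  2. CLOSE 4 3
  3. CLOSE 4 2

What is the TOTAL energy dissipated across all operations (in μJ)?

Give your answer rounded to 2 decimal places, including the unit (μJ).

Answer: 70.92 μJ

Derivation:
Initial: C1(4μF, Q=6μC, V=1.50V), C2(3μF, Q=8μC, V=2.67V), C3(2μF, Q=1μC, V=0.50V), C4(1μF, Q=13μC, V=13.00V)
Op 1: GROUND 2: Q2=0; energy lost=10.667
Op 2: CLOSE 4-3: Q_total=14.00, C_total=3.00, V=4.67; Q4=4.67, Q3=9.33; dissipated=52.083
Op 3: CLOSE 4-2: Q_total=4.67, C_total=4.00, V=1.17; Q4=1.17, Q2=3.50; dissipated=8.167
Total dissipated: 70.917 μJ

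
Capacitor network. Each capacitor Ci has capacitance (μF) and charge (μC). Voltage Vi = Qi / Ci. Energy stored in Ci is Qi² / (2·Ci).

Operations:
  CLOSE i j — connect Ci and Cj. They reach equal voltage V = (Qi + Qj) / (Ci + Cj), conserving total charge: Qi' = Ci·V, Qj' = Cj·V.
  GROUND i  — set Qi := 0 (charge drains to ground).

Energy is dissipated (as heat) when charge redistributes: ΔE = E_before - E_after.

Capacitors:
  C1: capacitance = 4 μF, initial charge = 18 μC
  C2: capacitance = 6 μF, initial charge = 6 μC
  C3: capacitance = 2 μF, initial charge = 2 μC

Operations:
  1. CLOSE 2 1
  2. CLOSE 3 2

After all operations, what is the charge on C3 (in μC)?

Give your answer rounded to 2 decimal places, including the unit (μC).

Answer: 4.10 μC

Derivation:
Initial: C1(4μF, Q=18μC, V=4.50V), C2(6μF, Q=6μC, V=1.00V), C3(2μF, Q=2μC, V=1.00V)
Op 1: CLOSE 2-1: Q_total=24.00, C_total=10.00, V=2.40; Q2=14.40, Q1=9.60; dissipated=14.700
Op 2: CLOSE 3-2: Q_total=16.40, C_total=8.00, V=2.05; Q3=4.10, Q2=12.30; dissipated=1.470
Final charges: Q1=9.60, Q2=12.30, Q3=4.10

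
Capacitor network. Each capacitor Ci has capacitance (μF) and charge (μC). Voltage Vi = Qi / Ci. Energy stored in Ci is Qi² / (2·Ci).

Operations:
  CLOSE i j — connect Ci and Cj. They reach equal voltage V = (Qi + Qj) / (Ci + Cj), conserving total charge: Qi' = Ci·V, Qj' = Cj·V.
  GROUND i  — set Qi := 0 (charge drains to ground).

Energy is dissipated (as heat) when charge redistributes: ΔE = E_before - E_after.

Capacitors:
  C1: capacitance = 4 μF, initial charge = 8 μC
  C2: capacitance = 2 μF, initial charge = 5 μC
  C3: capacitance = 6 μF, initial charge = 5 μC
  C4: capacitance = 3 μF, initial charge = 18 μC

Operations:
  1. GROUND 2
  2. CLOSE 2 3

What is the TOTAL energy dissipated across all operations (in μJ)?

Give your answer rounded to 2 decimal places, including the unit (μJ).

Answer: 6.77 μJ

Derivation:
Initial: C1(4μF, Q=8μC, V=2.00V), C2(2μF, Q=5μC, V=2.50V), C3(6μF, Q=5μC, V=0.83V), C4(3μF, Q=18μC, V=6.00V)
Op 1: GROUND 2: Q2=0; energy lost=6.250
Op 2: CLOSE 2-3: Q_total=5.00, C_total=8.00, V=0.62; Q2=1.25, Q3=3.75; dissipated=0.521
Total dissipated: 6.771 μJ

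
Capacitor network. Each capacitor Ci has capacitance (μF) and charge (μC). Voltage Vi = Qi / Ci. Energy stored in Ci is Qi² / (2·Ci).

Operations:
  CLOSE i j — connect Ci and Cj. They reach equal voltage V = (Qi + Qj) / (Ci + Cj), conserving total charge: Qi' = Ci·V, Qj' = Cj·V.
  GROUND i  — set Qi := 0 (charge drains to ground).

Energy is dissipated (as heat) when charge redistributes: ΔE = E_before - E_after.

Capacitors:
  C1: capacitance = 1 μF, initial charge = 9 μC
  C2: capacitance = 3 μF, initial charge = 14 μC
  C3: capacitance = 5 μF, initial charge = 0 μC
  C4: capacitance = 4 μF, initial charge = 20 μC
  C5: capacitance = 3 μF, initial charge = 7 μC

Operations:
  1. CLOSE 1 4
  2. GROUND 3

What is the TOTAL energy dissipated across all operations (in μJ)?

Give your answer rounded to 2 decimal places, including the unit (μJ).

Answer: 6.40 μJ

Derivation:
Initial: C1(1μF, Q=9μC, V=9.00V), C2(3μF, Q=14μC, V=4.67V), C3(5μF, Q=0μC, V=0.00V), C4(4μF, Q=20μC, V=5.00V), C5(3μF, Q=7μC, V=2.33V)
Op 1: CLOSE 1-4: Q_total=29.00, C_total=5.00, V=5.80; Q1=5.80, Q4=23.20; dissipated=6.400
Op 2: GROUND 3: Q3=0; energy lost=0.000
Total dissipated: 6.400 μJ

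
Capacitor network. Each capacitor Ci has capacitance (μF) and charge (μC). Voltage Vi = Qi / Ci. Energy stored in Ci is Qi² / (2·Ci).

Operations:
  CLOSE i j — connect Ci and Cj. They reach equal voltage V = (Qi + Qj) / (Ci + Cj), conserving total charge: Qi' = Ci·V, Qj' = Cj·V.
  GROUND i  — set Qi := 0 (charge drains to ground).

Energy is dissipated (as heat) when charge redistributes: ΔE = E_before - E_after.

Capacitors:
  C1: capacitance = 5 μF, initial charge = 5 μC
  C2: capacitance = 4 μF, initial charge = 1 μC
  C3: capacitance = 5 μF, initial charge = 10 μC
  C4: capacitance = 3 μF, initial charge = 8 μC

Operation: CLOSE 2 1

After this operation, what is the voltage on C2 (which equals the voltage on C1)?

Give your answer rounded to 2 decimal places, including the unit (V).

Answer: 0.67 V

Derivation:
Initial: C1(5μF, Q=5μC, V=1.00V), C2(4μF, Q=1μC, V=0.25V), C3(5μF, Q=10μC, V=2.00V), C4(3μF, Q=8μC, V=2.67V)
Op 1: CLOSE 2-1: Q_total=6.00, C_total=9.00, V=0.67; Q2=2.67, Q1=3.33; dissipated=0.625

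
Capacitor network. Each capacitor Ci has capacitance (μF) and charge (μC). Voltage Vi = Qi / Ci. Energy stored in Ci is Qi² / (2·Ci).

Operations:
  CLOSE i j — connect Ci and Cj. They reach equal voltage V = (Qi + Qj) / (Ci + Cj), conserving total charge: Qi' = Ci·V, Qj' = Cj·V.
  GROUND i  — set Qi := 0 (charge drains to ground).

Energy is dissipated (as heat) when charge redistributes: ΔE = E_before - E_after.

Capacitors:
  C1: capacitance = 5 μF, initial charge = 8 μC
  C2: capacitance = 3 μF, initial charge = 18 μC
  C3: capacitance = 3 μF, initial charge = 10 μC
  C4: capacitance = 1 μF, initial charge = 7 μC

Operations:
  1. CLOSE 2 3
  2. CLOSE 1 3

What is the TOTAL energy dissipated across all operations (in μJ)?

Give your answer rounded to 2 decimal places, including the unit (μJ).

Initial: C1(5μF, Q=8μC, V=1.60V), C2(3μF, Q=18μC, V=6.00V), C3(3μF, Q=10μC, V=3.33V), C4(1μF, Q=7μC, V=7.00V)
Op 1: CLOSE 2-3: Q_total=28.00, C_total=6.00, V=4.67; Q2=14.00, Q3=14.00; dissipated=5.333
Op 2: CLOSE 1-3: Q_total=22.00, C_total=8.00, V=2.75; Q1=13.75, Q3=8.25; dissipated=8.817
Total dissipated: 14.150 μJ

Answer: 14.15 μJ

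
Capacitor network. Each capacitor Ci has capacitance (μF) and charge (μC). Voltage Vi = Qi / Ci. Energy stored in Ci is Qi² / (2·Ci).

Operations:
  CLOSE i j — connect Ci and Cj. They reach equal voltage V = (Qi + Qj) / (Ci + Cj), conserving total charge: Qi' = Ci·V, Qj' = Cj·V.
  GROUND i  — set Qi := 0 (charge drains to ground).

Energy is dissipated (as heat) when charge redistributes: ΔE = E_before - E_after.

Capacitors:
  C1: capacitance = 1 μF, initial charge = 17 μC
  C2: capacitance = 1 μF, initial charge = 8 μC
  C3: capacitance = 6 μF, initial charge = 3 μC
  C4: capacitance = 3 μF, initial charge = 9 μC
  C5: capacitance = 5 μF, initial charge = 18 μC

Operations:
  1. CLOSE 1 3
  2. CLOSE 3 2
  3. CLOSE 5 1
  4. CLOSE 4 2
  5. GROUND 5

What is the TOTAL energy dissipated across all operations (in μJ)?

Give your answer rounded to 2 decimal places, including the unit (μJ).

Initial: C1(1μF, Q=17μC, V=17.00V), C2(1μF, Q=8μC, V=8.00V), C3(6μF, Q=3μC, V=0.50V), C4(3μF, Q=9μC, V=3.00V), C5(5μF, Q=18μC, V=3.60V)
Op 1: CLOSE 1-3: Q_total=20.00, C_total=7.00, V=2.86; Q1=2.86, Q3=17.14; dissipated=116.679
Op 2: CLOSE 3-2: Q_total=25.14, C_total=7.00, V=3.59; Q3=21.55, Q2=3.59; dissipated=11.335
Op 3: CLOSE 5-1: Q_total=20.86, C_total=6.00, V=3.48; Q5=17.38, Q1=3.48; dissipated=0.230
Op 4: CLOSE 4-2: Q_total=12.59, C_total=4.00, V=3.15; Q4=9.44, Q2=3.15; dissipated=0.131
Op 5: GROUND 5: Q5=0; energy lost=30.210
Total dissipated: 158.585 μJ

Answer: 158.58 μJ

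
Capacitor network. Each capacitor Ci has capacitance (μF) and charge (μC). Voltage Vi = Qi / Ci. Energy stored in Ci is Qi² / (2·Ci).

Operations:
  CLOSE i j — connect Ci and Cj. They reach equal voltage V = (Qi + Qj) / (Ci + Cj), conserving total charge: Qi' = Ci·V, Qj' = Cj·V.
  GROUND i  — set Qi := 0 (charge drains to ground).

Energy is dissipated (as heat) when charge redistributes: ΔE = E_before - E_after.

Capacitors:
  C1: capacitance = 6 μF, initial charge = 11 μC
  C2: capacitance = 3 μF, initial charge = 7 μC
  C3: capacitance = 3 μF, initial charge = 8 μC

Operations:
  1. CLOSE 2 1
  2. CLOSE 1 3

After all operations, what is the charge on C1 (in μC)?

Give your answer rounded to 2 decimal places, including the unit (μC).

Answer: 13.33 μC

Derivation:
Initial: C1(6μF, Q=11μC, V=1.83V), C2(3μF, Q=7μC, V=2.33V), C3(3μF, Q=8μC, V=2.67V)
Op 1: CLOSE 2-1: Q_total=18.00, C_total=9.00, V=2.00; Q2=6.00, Q1=12.00; dissipated=0.250
Op 2: CLOSE 1-3: Q_total=20.00, C_total=9.00, V=2.22; Q1=13.33, Q3=6.67; dissipated=0.444
Final charges: Q1=13.33, Q2=6.00, Q3=6.67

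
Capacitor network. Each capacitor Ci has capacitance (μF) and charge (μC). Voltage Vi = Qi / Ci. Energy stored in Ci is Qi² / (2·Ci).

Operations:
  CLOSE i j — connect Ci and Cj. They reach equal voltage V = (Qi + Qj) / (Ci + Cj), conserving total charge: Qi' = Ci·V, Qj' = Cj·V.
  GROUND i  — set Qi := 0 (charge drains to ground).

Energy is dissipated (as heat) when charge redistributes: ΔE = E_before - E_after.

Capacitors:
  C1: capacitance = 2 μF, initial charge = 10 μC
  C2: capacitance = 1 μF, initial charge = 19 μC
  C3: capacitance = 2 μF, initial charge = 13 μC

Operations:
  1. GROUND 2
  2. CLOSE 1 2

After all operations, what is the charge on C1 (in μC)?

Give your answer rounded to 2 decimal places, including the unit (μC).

Answer: 6.67 μC

Derivation:
Initial: C1(2μF, Q=10μC, V=5.00V), C2(1μF, Q=19μC, V=19.00V), C3(2μF, Q=13μC, V=6.50V)
Op 1: GROUND 2: Q2=0; energy lost=180.500
Op 2: CLOSE 1-2: Q_total=10.00, C_total=3.00, V=3.33; Q1=6.67, Q2=3.33; dissipated=8.333
Final charges: Q1=6.67, Q2=3.33, Q3=13.00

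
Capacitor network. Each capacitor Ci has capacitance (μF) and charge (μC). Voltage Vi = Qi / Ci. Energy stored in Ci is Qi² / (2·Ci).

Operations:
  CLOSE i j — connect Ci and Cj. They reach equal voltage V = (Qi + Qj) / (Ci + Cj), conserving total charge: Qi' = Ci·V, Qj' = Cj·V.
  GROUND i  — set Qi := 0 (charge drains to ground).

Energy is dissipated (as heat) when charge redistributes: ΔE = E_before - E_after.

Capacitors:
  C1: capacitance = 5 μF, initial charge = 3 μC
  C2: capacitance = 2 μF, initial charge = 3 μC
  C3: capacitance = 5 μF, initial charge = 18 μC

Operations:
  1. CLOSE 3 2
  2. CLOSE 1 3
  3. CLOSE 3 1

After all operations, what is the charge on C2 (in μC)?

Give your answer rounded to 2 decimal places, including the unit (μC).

Initial: C1(5μF, Q=3μC, V=0.60V), C2(2μF, Q=3μC, V=1.50V), C3(5μF, Q=18μC, V=3.60V)
Op 1: CLOSE 3-2: Q_total=21.00, C_total=7.00, V=3.00; Q3=15.00, Q2=6.00; dissipated=3.150
Op 2: CLOSE 1-3: Q_total=18.00, C_total=10.00, V=1.80; Q1=9.00, Q3=9.00; dissipated=7.200
Op 3: CLOSE 3-1: Q_total=18.00, C_total=10.00, V=1.80; Q3=9.00, Q1=9.00; dissipated=0.000
Final charges: Q1=9.00, Q2=6.00, Q3=9.00

Answer: 6.00 μC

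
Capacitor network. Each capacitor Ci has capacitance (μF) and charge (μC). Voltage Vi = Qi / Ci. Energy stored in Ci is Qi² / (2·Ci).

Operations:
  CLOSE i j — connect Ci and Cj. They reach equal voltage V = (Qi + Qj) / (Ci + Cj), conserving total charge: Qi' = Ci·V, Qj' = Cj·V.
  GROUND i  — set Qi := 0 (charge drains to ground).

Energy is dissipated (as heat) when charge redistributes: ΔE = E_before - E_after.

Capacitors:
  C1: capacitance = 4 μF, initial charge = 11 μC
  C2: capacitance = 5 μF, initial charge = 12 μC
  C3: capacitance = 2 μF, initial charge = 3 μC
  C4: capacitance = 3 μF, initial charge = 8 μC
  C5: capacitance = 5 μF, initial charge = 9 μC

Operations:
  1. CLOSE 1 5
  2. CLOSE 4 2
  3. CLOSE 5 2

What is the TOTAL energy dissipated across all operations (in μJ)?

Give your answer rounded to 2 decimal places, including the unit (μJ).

Answer: 1.17 μJ

Derivation:
Initial: C1(4μF, Q=11μC, V=2.75V), C2(5μF, Q=12μC, V=2.40V), C3(2μF, Q=3μC, V=1.50V), C4(3μF, Q=8μC, V=2.67V), C5(5μF, Q=9μC, V=1.80V)
Op 1: CLOSE 1-5: Q_total=20.00, C_total=9.00, V=2.22; Q1=8.89, Q5=11.11; dissipated=1.003
Op 2: CLOSE 4-2: Q_total=20.00, C_total=8.00, V=2.50; Q4=7.50, Q2=12.50; dissipated=0.067
Op 3: CLOSE 5-2: Q_total=23.61, C_total=10.00, V=2.36; Q5=11.81, Q2=11.81; dissipated=0.096
Total dissipated: 1.166 μJ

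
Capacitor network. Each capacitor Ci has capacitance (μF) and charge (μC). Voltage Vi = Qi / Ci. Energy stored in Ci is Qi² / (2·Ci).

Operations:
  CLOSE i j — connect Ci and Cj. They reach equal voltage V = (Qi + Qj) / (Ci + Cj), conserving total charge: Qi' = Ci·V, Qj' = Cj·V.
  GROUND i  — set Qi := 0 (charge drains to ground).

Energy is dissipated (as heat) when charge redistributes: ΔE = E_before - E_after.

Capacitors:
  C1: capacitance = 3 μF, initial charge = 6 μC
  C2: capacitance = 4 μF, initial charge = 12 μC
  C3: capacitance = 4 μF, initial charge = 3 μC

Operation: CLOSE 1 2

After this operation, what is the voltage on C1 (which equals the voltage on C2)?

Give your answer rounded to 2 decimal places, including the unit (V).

Answer: 2.57 V

Derivation:
Initial: C1(3μF, Q=6μC, V=2.00V), C2(4μF, Q=12μC, V=3.00V), C3(4μF, Q=3μC, V=0.75V)
Op 1: CLOSE 1-2: Q_total=18.00, C_total=7.00, V=2.57; Q1=7.71, Q2=10.29; dissipated=0.857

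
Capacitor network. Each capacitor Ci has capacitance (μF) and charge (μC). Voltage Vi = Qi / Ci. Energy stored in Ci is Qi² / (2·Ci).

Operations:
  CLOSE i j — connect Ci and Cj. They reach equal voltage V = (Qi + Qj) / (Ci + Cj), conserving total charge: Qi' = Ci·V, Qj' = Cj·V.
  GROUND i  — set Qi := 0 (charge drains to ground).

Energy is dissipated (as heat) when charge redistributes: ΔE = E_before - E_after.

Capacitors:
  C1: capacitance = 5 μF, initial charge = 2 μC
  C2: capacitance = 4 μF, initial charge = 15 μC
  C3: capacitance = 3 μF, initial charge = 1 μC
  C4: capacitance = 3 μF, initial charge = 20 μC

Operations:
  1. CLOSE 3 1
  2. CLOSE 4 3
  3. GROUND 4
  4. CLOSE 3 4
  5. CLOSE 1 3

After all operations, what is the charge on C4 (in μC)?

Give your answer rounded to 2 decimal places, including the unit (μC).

Initial: C1(5μF, Q=2μC, V=0.40V), C2(4μF, Q=15μC, V=3.75V), C3(3μF, Q=1μC, V=0.33V), C4(3μF, Q=20μC, V=6.67V)
Op 1: CLOSE 3-1: Q_total=3.00, C_total=8.00, V=0.38; Q3=1.12, Q1=1.88; dissipated=0.004
Op 2: CLOSE 4-3: Q_total=21.12, C_total=6.00, V=3.52; Q4=10.56, Q3=10.56; dissipated=29.689
Op 3: GROUND 4: Q4=0; energy lost=18.594
Op 4: CLOSE 3-4: Q_total=10.56, C_total=6.00, V=1.76; Q3=5.28, Q4=5.28; dissipated=9.297
Op 5: CLOSE 1-3: Q_total=7.16, C_total=8.00, V=0.89; Q1=4.47, Q3=2.68; dissipated=1.799
Final charges: Q1=4.47, Q2=15.00, Q3=2.68, Q4=5.28

Answer: 5.28 μC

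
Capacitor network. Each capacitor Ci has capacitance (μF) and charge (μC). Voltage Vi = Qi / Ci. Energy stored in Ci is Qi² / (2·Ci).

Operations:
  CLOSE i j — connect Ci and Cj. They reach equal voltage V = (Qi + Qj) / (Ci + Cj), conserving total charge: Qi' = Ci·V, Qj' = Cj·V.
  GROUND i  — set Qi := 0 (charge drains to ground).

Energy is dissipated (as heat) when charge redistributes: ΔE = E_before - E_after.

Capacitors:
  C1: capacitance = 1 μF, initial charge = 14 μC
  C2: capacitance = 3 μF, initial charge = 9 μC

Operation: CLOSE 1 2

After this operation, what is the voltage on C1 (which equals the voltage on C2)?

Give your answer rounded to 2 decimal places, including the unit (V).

Initial: C1(1μF, Q=14μC, V=14.00V), C2(3μF, Q=9μC, V=3.00V)
Op 1: CLOSE 1-2: Q_total=23.00, C_total=4.00, V=5.75; Q1=5.75, Q2=17.25; dissipated=45.375

Answer: 5.75 V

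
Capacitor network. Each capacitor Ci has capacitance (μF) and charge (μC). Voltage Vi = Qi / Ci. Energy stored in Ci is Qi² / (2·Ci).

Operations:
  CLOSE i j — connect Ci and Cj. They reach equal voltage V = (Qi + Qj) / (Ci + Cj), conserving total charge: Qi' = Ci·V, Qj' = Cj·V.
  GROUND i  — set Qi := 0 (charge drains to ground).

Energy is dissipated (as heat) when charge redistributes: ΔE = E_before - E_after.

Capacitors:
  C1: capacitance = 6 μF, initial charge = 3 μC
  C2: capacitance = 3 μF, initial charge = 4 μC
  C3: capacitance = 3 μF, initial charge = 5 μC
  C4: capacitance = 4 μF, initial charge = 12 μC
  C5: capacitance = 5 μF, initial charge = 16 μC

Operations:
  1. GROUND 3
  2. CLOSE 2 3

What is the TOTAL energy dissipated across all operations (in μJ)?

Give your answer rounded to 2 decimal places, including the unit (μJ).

Initial: C1(6μF, Q=3μC, V=0.50V), C2(3μF, Q=4μC, V=1.33V), C3(3μF, Q=5μC, V=1.67V), C4(4μF, Q=12μC, V=3.00V), C5(5μF, Q=16μC, V=3.20V)
Op 1: GROUND 3: Q3=0; energy lost=4.167
Op 2: CLOSE 2-3: Q_total=4.00, C_total=6.00, V=0.67; Q2=2.00, Q3=2.00; dissipated=1.333
Total dissipated: 5.500 μJ

Answer: 5.50 μJ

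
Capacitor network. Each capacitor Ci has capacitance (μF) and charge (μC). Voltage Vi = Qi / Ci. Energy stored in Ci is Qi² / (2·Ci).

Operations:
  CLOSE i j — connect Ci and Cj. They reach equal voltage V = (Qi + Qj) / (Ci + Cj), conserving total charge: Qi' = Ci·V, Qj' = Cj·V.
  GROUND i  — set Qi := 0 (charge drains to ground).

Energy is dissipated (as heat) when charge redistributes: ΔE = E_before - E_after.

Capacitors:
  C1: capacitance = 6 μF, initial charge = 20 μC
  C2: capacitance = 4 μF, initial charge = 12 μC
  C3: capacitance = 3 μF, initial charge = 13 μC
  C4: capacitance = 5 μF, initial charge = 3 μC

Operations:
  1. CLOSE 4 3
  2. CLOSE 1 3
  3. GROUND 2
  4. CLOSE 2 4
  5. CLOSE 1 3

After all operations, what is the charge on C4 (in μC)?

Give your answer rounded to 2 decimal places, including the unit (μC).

Initial: C1(6μF, Q=20μC, V=3.33V), C2(4μF, Q=12μC, V=3.00V), C3(3μF, Q=13μC, V=4.33V), C4(5μF, Q=3μC, V=0.60V)
Op 1: CLOSE 4-3: Q_total=16.00, C_total=8.00, V=2.00; Q4=10.00, Q3=6.00; dissipated=13.067
Op 2: CLOSE 1-3: Q_total=26.00, C_total=9.00, V=2.89; Q1=17.33, Q3=8.67; dissipated=1.778
Op 3: GROUND 2: Q2=0; energy lost=18.000
Op 4: CLOSE 2-4: Q_total=10.00, C_total=9.00, V=1.11; Q2=4.44, Q4=5.56; dissipated=4.444
Op 5: CLOSE 1-3: Q_total=26.00, C_total=9.00, V=2.89; Q1=17.33, Q3=8.67; dissipated=0.000
Final charges: Q1=17.33, Q2=4.44, Q3=8.67, Q4=5.56

Answer: 5.56 μC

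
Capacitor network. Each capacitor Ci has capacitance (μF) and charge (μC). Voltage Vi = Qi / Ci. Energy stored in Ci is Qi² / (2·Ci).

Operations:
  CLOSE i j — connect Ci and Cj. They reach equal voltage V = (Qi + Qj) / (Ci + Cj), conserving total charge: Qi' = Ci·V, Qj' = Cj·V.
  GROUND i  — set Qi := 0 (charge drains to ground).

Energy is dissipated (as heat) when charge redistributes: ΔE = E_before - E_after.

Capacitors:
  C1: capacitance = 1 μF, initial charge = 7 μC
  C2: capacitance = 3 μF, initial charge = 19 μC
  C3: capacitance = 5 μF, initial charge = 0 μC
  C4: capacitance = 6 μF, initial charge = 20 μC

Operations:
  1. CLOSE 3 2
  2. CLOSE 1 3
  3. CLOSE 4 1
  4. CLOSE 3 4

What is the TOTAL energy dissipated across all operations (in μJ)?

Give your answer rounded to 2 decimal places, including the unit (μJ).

Initial: C1(1μF, Q=7μC, V=7.00V), C2(3μF, Q=19μC, V=6.33V), C3(5μF, Q=0μC, V=0.00V), C4(6μF, Q=20μC, V=3.33V)
Op 1: CLOSE 3-2: Q_total=19.00, C_total=8.00, V=2.38; Q3=11.88, Q2=7.12; dissipated=37.604
Op 2: CLOSE 1-3: Q_total=18.88, C_total=6.00, V=3.15; Q1=3.15, Q3=15.73; dissipated=8.913
Op 3: CLOSE 4-1: Q_total=23.15, C_total=7.00, V=3.31; Q4=19.84, Q1=3.31; dissipated=0.015
Op 4: CLOSE 3-4: Q_total=35.57, C_total=11.00, V=3.23; Q3=16.17, Q4=19.40; dissipated=0.035
Total dissipated: 46.567 μJ

Answer: 46.57 μJ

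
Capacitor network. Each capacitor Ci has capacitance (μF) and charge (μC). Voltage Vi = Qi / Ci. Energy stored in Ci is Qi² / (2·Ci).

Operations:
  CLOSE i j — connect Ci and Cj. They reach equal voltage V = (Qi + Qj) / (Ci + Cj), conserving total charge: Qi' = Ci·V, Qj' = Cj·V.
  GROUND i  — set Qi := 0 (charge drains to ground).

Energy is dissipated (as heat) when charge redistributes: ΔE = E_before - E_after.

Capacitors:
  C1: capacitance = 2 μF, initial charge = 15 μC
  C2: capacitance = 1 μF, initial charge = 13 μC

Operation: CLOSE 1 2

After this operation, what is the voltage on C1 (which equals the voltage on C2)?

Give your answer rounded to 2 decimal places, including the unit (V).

Answer: 9.33 V

Derivation:
Initial: C1(2μF, Q=15μC, V=7.50V), C2(1μF, Q=13μC, V=13.00V)
Op 1: CLOSE 1-2: Q_total=28.00, C_total=3.00, V=9.33; Q1=18.67, Q2=9.33; dissipated=10.083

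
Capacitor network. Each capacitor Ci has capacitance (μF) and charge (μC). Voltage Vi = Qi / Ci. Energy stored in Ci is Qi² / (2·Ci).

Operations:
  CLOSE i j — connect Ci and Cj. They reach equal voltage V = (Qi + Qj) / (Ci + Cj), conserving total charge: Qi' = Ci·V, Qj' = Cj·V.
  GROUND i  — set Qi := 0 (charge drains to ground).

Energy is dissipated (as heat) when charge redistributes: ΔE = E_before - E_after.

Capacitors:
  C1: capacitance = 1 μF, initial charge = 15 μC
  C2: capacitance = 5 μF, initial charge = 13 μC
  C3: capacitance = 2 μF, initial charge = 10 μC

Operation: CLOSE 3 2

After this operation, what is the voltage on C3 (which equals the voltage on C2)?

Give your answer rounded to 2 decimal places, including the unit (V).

Initial: C1(1μF, Q=15μC, V=15.00V), C2(5μF, Q=13μC, V=2.60V), C3(2μF, Q=10μC, V=5.00V)
Op 1: CLOSE 3-2: Q_total=23.00, C_total=7.00, V=3.29; Q3=6.57, Q2=16.43; dissipated=4.114

Answer: 3.29 V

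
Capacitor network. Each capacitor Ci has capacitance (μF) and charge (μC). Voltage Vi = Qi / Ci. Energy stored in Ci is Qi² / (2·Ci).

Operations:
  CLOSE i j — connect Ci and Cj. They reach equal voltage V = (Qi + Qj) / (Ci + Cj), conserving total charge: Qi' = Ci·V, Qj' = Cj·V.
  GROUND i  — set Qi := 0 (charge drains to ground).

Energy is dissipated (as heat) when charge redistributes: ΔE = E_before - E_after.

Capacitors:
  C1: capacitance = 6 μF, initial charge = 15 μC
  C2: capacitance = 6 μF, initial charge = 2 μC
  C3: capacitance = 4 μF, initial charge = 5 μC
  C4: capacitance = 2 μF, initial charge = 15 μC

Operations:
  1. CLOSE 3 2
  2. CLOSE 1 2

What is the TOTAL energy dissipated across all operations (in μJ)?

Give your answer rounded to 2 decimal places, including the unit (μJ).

Answer: 5.87 μJ

Derivation:
Initial: C1(6μF, Q=15μC, V=2.50V), C2(6μF, Q=2μC, V=0.33V), C3(4μF, Q=5μC, V=1.25V), C4(2μF, Q=15μC, V=7.50V)
Op 1: CLOSE 3-2: Q_total=7.00, C_total=10.00, V=0.70; Q3=2.80, Q2=4.20; dissipated=1.008
Op 2: CLOSE 1-2: Q_total=19.20, C_total=12.00, V=1.60; Q1=9.60, Q2=9.60; dissipated=4.860
Total dissipated: 5.868 μJ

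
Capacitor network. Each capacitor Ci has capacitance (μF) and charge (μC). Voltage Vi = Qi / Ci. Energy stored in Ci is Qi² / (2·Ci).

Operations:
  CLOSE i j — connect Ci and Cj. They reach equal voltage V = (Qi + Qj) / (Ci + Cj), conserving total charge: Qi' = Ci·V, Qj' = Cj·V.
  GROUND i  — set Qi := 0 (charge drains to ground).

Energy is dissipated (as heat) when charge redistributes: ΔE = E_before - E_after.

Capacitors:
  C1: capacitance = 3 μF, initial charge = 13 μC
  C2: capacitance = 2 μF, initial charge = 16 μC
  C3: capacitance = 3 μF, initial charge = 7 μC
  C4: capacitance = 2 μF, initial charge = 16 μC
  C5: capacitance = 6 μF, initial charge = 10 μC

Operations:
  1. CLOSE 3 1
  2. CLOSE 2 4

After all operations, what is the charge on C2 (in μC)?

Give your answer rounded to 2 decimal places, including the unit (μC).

Initial: C1(3μF, Q=13μC, V=4.33V), C2(2μF, Q=16μC, V=8.00V), C3(3μF, Q=7μC, V=2.33V), C4(2μF, Q=16μC, V=8.00V), C5(6μF, Q=10μC, V=1.67V)
Op 1: CLOSE 3-1: Q_total=20.00, C_total=6.00, V=3.33; Q3=10.00, Q1=10.00; dissipated=3.000
Op 2: CLOSE 2-4: Q_total=32.00, C_total=4.00, V=8.00; Q2=16.00, Q4=16.00; dissipated=0.000
Final charges: Q1=10.00, Q2=16.00, Q3=10.00, Q4=16.00, Q5=10.00

Answer: 16.00 μC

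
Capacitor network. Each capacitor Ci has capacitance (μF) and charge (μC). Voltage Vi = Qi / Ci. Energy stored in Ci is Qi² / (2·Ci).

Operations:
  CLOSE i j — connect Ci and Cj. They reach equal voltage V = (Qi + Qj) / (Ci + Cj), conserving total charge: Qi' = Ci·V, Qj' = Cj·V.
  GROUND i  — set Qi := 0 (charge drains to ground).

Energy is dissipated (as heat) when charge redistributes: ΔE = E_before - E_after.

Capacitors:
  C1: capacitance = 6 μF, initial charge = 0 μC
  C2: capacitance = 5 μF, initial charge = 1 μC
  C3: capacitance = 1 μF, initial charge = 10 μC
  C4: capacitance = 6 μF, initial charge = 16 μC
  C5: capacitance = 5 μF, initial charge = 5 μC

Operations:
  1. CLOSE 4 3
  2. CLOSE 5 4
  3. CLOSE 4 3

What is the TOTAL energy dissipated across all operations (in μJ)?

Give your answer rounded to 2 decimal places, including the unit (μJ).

Answer: 33.75 μJ

Derivation:
Initial: C1(6μF, Q=0μC, V=0.00V), C2(5μF, Q=1μC, V=0.20V), C3(1μF, Q=10μC, V=10.00V), C4(6μF, Q=16μC, V=2.67V), C5(5μF, Q=5μC, V=1.00V)
Op 1: CLOSE 4-3: Q_total=26.00, C_total=7.00, V=3.71; Q4=22.29, Q3=3.71; dissipated=23.048
Op 2: CLOSE 5-4: Q_total=27.29, C_total=11.00, V=2.48; Q5=12.40, Q4=14.88; dissipated=10.046
Op 3: CLOSE 4-3: Q_total=18.60, C_total=7.00, V=2.66; Q4=15.94, Q3=2.66; dissipated=0.652
Total dissipated: 33.746 μJ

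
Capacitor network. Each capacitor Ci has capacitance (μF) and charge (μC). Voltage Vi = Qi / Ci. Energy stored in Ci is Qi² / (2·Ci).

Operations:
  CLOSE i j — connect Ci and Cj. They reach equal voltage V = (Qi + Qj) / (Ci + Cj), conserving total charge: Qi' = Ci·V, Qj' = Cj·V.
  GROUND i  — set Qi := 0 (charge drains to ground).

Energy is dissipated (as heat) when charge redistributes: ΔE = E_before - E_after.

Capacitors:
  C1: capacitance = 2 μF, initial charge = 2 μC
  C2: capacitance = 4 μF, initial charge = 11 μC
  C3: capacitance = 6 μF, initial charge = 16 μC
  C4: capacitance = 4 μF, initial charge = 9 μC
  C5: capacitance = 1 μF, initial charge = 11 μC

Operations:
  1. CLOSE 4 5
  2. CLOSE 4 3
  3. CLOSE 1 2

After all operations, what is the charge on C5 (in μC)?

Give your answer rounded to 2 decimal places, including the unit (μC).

Initial: C1(2μF, Q=2μC, V=1.00V), C2(4μF, Q=11μC, V=2.75V), C3(6μF, Q=16μC, V=2.67V), C4(4μF, Q=9μC, V=2.25V), C5(1μF, Q=11μC, V=11.00V)
Op 1: CLOSE 4-5: Q_total=20.00, C_total=5.00, V=4.00; Q4=16.00, Q5=4.00; dissipated=30.625
Op 2: CLOSE 4-3: Q_total=32.00, C_total=10.00, V=3.20; Q4=12.80, Q3=19.20; dissipated=2.133
Op 3: CLOSE 1-2: Q_total=13.00, C_total=6.00, V=2.17; Q1=4.33, Q2=8.67; dissipated=2.042
Final charges: Q1=4.33, Q2=8.67, Q3=19.20, Q4=12.80, Q5=4.00

Answer: 4.00 μC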